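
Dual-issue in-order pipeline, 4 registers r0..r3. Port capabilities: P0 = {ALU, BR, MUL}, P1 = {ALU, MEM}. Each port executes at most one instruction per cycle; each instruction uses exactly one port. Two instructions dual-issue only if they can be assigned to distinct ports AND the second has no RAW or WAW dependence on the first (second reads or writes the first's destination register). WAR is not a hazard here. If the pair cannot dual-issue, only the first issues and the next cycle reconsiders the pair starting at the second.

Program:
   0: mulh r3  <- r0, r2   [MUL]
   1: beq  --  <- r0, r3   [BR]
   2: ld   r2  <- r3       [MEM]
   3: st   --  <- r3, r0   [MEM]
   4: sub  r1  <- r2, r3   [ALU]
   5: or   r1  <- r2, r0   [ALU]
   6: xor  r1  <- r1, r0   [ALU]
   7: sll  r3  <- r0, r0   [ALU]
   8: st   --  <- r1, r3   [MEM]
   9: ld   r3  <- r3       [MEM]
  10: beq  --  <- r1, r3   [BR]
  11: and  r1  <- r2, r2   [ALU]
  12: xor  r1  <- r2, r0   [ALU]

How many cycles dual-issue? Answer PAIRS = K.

PAIRS = 4

  cy0 -> i0 (mulh.MUL) no-port MUL/BR
  cy1 -> i1&i2 (beq.BR;ld.MEM) pair
  cy2 -> i3&i4 (st.MEM;sub.ALU) pair
  cy3 -> i5 (or.ALU) RAW+WAW r1
  cy4 -> i6&i7 (xor.ALU;sll.ALU) pair
  cy5 -> i8 (st.MEM) no-port MEM/MEM
  cy6 -> i9 (ld.MEM) RAW r3
  cy7 -> i10&i11 (beq.BR;and.ALU) pair
  cy8 -> i12 (xor.ALU) tail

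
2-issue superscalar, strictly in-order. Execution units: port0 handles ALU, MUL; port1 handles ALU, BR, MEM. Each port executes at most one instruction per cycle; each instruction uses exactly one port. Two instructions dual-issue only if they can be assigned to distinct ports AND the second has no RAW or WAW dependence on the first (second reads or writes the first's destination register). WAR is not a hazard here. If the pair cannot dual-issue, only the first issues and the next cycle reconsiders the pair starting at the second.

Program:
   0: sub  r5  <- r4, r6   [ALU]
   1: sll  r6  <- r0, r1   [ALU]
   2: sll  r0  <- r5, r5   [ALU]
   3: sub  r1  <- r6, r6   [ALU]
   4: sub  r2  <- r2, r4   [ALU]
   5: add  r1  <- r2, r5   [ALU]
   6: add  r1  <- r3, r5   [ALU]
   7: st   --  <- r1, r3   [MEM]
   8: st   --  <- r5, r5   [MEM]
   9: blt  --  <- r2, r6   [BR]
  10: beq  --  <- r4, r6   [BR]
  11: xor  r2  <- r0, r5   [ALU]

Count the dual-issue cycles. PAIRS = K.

  cy0 -> i0&i1 (sub.ALU+sll.ALU) 2-wide
  cy1 -> i2&i3 (sll.ALU+sub.ALU) 2-wide
  cy2 -> i4 (sub.ALU) RAW r2
  cy3 -> i5 (add.ALU) WAW r1
  cy4 -> i6 (add.ALU) RAW r1
  cy5 -> i7 (st.MEM) no-port MEM/MEM
  cy6 -> i8 (st.MEM) no-port MEM/BR
  cy7 -> i9 (blt.BR) no-port BR/BR
  cy8 -> i10&i11 (beq.BR+xor.ALU) 2-wide

PAIRS = 3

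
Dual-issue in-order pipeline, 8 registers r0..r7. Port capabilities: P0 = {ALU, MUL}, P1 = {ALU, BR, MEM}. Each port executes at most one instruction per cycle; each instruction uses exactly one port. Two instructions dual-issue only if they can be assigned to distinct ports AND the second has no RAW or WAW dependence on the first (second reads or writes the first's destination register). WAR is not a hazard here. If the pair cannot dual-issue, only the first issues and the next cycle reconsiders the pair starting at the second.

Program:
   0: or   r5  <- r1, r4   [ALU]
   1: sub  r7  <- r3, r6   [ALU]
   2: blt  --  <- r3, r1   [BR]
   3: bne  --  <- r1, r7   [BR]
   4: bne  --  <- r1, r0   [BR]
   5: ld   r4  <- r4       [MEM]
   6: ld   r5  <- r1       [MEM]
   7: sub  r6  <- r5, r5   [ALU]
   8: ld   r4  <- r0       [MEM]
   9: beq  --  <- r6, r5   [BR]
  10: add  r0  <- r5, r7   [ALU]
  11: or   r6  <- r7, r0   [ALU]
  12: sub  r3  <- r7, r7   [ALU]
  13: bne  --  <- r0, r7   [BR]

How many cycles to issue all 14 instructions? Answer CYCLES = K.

CYCLES = 10

t=0 i0&i1:or.ALU sub.ALU ; 2-wide
t=1 i2:blt.BR ; no-port BR/BR
t=2 i3:bne.BR ; no-port BR/BR
t=3 i4:bne.BR ; no-port BR/MEM
t=4 i5:ld.MEM ; no-port MEM/MEM
t=5 i6:ld.MEM ; RAW r5
t=6 i7&i8:sub.ALU ld.MEM ; 2-wide
t=7 i9&i10:beq.BR add.ALU ; 2-wide
t=8 i11&i12:or.ALU sub.ALU ; 2-wide
t=9 i13:bne.BR ; tail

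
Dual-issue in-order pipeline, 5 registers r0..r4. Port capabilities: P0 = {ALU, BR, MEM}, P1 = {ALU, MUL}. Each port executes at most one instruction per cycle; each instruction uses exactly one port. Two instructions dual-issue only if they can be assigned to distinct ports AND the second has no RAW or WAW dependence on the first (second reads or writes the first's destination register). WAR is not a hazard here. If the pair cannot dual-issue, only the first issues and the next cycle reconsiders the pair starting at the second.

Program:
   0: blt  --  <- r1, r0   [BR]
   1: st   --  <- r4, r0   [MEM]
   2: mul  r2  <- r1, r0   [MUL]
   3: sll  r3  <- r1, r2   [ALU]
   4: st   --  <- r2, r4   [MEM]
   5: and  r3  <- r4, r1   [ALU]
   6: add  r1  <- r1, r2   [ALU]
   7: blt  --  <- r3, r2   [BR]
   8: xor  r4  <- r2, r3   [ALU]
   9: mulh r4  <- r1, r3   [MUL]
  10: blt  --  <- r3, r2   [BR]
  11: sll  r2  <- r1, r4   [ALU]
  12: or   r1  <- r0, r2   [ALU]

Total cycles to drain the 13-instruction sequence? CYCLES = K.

#0 head=0: blt.BR i0 no-port BR/MEM
#1 head=1: st.MEM mul.MUL i1,i2 2-wide
#2 head=3: sll.ALU st.MEM i3,i4 2-wide
#3 head=5: and.ALU add.ALU i5,i6 2-wide
#4 head=7: blt.BR xor.ALU i7,i8 2-wide
#5 head=9: mulh.MUL blt.BR i9,i10 2-wide
#6 head=11: sll.ALU i11 RAW r2
#7 head=12: or.ALU i12 tail

CYCLES = 8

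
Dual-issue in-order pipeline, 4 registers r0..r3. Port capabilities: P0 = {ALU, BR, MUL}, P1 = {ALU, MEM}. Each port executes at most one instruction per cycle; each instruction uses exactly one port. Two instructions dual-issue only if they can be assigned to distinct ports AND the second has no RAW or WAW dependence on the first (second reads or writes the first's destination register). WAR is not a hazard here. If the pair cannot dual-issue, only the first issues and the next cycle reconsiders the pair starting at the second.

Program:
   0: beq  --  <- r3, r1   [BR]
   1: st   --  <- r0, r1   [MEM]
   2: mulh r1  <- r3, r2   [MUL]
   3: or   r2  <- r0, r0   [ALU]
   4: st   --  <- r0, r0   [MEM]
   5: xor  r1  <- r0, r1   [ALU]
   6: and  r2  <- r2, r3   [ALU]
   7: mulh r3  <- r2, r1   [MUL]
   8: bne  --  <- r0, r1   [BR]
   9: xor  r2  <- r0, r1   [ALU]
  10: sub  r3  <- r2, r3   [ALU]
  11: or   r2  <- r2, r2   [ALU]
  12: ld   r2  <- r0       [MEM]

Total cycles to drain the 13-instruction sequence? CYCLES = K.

c0: i0&i1 beq.BR;st.MEM  pair
c1: i2&i3 mulh.MUL;or.ALU  pair
c2: i4&i5 st.MEM;xor.ALU  pair
c3: i6 and.ALU  RAW r2
c4: i7 mulh.MUL  no-port MUL/BR
c5: i8&i9 bne.BR;xor.ALU  pair
c6: i10&i11 sub.ALU;or.ALU  pair
c7: i12 ld.MEM  tail

CYCLES = 8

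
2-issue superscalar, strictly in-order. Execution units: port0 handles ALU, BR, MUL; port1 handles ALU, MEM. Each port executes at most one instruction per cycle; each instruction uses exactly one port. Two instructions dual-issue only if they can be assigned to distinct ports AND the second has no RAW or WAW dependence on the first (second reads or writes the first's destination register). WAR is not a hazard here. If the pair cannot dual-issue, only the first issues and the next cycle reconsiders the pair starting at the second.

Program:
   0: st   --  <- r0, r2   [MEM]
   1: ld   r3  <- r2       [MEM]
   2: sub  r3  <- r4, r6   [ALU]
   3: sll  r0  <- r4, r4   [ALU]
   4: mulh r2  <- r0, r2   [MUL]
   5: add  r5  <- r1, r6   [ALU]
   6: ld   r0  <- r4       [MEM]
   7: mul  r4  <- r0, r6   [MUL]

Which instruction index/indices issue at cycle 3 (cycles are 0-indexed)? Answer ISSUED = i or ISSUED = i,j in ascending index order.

ISSUED = 4,5

#0 head=0: st i0 no-port MEM/MEM
#1 head=1: ld i1 WAW r3
#2 head=2: sub sll i2&i3 2-wide
#3 head=4: mulh add i4&i5 2-wide
#4 head=6: ld i6 RAW r0
#5 head=7: mul i7 tail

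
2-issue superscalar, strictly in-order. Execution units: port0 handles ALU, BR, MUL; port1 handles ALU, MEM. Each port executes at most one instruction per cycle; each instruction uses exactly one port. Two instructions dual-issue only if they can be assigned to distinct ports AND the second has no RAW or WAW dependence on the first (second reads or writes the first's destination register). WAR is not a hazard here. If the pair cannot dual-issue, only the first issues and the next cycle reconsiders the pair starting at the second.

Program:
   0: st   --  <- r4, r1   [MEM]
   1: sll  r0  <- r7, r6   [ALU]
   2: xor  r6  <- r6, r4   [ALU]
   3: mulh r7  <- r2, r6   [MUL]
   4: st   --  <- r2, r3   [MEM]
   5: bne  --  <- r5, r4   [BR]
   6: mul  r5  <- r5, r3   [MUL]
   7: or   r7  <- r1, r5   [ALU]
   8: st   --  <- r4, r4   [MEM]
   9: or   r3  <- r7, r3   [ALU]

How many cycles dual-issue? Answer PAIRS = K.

  cy0 -> i0&i1 (st.MEM;sll.ALU) dual
  cy1 -> i2 (xor.ALU) RAW r6
  cy2 -> i3&i4 (mulh.MUL;st.MEM) dual
  cy3 -> i5 (bne.BR) no-port BR/MUL
  cy4 -> i6 (mul.MUL) RAW r5
  cy5 -> i7&i8 (or.ALU;st.MEM) dual
  cy6 -> i9 (or.ALU) tail

PAIRS = 3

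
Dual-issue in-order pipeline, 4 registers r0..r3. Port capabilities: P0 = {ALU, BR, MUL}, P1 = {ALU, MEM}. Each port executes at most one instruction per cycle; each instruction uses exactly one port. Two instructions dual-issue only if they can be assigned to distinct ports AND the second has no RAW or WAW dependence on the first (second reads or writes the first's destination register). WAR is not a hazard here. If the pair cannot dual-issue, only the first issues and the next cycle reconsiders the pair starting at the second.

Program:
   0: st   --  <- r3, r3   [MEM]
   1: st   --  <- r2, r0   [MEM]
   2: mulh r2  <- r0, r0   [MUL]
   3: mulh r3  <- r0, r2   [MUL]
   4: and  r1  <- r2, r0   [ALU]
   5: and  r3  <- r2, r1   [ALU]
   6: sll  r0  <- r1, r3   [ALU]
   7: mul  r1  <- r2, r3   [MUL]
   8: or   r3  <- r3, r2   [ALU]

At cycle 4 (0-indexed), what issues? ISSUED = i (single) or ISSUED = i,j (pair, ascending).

[0] i0  st  -- no-port MEM/MEM
[1] i1,i2  st mulh  -- dual
[2] i3,i4  mulh and  -- dual
[3] i5  and  -- RAW r3
[4] i6,i7  sll mul  -- dual
[5] i8  or  -- tail

ISSUED = 6,7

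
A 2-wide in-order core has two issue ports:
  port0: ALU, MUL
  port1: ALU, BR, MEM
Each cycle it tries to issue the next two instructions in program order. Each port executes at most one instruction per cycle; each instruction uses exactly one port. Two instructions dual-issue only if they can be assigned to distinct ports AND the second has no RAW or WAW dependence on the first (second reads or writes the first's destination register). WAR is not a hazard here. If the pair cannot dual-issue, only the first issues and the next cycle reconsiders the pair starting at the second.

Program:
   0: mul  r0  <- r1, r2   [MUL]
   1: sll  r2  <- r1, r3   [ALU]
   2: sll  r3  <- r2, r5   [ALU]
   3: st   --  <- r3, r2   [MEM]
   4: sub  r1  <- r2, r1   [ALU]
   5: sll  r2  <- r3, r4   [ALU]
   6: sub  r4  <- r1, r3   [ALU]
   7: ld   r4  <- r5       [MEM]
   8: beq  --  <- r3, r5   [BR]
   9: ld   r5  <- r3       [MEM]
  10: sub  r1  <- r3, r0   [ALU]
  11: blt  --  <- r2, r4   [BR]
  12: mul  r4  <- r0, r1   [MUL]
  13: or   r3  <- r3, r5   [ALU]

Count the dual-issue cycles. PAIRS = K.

c0: i0+i1 mul.MUL sll.ALU  pair
c1: i2 sll.ALU  RAW r3
c2: i3+i4 st.MEM sub.ALU  pair
c3: i5+i6 sll.ALU sub.ALU  pair
c4: i7 ld.MEM  no-port MEM/BR
c5: i8 beq.BR  no-port BR/MEM
c6: i9+i10 ld.MEM sub.ALU  pair
c7: i11+i12 blt.BR mul.MUL  pair
c8: i13 or.ALU  tail

PAIRS = 5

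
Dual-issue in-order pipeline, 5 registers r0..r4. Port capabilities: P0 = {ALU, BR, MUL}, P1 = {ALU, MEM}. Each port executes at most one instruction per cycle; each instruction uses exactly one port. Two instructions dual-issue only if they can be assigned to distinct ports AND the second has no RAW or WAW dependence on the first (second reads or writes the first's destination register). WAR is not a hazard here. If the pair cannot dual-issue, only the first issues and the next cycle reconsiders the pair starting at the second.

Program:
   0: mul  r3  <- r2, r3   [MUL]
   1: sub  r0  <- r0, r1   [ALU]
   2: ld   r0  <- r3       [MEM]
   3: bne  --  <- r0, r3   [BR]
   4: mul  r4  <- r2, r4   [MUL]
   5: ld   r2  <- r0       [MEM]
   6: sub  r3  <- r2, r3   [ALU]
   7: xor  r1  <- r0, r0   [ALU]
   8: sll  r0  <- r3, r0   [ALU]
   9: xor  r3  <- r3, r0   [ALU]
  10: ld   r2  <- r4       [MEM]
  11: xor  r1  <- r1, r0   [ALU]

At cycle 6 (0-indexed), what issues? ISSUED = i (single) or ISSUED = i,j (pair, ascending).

0. mul.MUL;sub.ALU @i0,i1  | pair
1. ld.MEM @i2  | RAW r0
2. bne.BR @i3  | no-port BR/MUL
3. mul.MUL;ld.MEM @i4,i5  | pair
4. sub.ALU;xor.ALU @i6,i7  | pair
5. sll.ALU @i8  | RAW r0
6. xor.ALU;ld.MEM @i9,i10  | pair
7. xor.ALU @i11  | tail

ISSUED = 9,10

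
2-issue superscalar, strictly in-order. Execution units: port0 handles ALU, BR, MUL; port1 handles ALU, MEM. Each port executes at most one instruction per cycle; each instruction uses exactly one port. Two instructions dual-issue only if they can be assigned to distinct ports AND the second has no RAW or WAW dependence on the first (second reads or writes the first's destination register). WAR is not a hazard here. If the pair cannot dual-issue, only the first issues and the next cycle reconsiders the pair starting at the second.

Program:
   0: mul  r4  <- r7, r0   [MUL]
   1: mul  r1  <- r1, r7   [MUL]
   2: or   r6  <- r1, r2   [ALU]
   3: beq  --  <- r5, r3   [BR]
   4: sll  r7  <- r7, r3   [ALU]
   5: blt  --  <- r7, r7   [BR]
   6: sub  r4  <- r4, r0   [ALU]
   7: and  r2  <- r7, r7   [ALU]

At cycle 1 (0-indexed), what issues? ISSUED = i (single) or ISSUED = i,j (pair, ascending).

0. mul.MUL @i0  | no-port MUL/MUL
1. mul.MUL @i1  | RAW r1
2. or.ALU+beq.BR @i2&i3  | 2-wide
3. sll.ALU @i4  | RAW r7
4. blt.BR+sub.ALU @i5&i6  | 2-wide
5. and.ALU @i7  | tail

ISSUED = 1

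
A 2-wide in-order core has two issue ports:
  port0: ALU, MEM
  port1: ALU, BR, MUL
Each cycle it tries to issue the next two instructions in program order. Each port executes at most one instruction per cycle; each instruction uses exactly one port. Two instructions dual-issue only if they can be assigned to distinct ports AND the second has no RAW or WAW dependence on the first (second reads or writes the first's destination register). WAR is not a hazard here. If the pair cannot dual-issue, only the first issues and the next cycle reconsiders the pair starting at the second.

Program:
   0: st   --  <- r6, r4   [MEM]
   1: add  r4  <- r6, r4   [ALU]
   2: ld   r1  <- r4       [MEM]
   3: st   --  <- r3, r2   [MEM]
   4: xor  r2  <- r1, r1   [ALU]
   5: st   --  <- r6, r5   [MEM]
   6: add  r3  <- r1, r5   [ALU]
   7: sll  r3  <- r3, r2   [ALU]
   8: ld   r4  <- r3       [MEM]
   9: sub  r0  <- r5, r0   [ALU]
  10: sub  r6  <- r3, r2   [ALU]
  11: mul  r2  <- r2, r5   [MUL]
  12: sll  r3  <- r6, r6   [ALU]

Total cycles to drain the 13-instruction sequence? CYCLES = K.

CYCLES = 8

#0 head=0: st.MEM/add.ALU i0,i1 pair
#1 head=2: ld.MEM i2 no-port MEM/MEM
#2 head=3: st.MEM/xor.ALU i3,i4 pair
#3 head=5: st.MEM/add.ALU i5,i6 pair
#4 head=7: sll.ALU i7 RAW r3
#5 head=8: ld.MEM/sub.ALU i8,i9 pair
#6 head=10: sub.ALU/mul.MUL i10,i11 pair
#7 head=12: sll.ALU i12 tail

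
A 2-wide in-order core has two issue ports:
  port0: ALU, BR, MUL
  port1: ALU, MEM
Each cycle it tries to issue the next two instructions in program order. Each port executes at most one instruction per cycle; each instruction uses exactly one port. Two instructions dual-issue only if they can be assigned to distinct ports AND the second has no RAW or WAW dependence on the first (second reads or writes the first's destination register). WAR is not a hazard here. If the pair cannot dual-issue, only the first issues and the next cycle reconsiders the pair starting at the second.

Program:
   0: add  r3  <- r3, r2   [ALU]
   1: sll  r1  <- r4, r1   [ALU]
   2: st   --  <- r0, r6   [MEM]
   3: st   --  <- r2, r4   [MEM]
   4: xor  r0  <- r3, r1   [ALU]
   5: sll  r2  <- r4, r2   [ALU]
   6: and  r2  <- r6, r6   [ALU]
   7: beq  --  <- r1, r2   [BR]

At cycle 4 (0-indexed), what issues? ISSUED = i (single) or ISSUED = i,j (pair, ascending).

ISSUED = 6

0. add.ALU sll.ALU @i0&i1  | dual
1. st.MEM @i2  | no-port MEM/MEM
2. st.MEM xor.ALU @i3&i4  | dual
3. sll.ALU @i5  | WAW r2
4. and.ALU @i6  | RAW r2
5. beq.BR @i7  | tail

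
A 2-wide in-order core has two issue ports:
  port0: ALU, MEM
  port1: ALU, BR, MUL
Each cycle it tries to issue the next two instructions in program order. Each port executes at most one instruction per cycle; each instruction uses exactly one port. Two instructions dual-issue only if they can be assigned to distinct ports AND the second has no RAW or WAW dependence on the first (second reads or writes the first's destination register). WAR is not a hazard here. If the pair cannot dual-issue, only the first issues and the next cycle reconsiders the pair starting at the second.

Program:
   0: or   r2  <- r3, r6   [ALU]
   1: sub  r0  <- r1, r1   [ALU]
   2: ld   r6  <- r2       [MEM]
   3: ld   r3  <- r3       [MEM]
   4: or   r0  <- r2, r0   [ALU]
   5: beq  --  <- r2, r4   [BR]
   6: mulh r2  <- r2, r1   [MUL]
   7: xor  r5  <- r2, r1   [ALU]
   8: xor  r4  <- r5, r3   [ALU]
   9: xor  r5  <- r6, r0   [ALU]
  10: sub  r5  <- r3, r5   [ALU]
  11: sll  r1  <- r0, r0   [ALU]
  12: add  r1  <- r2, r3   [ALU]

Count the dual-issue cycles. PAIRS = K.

PAIRS = 4

c0: i0/i1 or.ALU;sub.ALU  dual
c1: i2 ld.MEM  no-port MEM/MEM
c2: i3/i4 ld.MEM;or.ALU  dual
c3: i5 beq.BR  no-port BR/MUL
c4: i6 mulh.MUL  RAW r2
c5: i7 xor.ALU  RAW r5
c6: i8/i9 xor.ALU;xor.ALU  dual
c7: i10/i11 sub.ALU;sll.ALU  dual
c8: i12 add.ALU  tail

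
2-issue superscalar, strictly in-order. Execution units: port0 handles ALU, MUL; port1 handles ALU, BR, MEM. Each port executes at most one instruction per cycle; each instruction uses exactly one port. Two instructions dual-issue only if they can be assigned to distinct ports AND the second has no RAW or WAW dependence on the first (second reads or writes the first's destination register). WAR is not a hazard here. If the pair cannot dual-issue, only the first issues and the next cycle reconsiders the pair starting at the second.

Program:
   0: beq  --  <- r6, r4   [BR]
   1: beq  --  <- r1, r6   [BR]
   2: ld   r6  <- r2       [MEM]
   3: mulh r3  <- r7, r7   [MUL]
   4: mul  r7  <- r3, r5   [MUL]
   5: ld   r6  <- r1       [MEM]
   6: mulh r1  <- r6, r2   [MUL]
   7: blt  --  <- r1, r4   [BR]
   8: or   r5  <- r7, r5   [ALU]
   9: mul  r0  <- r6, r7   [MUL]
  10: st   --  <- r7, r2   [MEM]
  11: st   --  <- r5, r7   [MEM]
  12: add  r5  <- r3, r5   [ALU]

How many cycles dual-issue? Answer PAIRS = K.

[0] i0  beq  -- no-port BR/BR
[1] i1  beq  -- no-port BR/MEM
[2] i2&i3  ld;mulh  -- pair
[3] i4&i5  mul;ld  -- pair
[4] i6  mulh  -- RAW r1
[5] i7&i8  blt;or  -- pair
[6] i9&i10  mul;st  -- pair
[7] i11&i12  st;add  -- pair

PAIRS = 5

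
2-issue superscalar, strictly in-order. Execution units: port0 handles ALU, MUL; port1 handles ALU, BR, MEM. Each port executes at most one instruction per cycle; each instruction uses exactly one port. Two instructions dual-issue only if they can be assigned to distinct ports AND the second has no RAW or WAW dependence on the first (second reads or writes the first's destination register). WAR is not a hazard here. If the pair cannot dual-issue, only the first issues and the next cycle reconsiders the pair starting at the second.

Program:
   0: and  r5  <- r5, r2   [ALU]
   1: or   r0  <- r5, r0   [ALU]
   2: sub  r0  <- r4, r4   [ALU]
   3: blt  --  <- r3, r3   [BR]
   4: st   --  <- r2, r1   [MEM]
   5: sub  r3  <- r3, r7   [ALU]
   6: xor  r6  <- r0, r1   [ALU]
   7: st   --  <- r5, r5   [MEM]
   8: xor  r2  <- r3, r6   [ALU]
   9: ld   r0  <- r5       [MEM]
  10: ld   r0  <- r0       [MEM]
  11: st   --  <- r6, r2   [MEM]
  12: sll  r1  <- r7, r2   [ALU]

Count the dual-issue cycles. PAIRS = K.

PAIRS = 5

  cy0 -> i0 (and) RAW r5
  cy1 -> i1 (or) WAW r0
  cy2 -> i2&i3 (sub;blt) pair
  cy3 -> i4&i5 (st;sub) pair
  cy4 -> i6&i7 (xor;st) pair
  cy5 -> i8&i9 (xor;ld) pair
  cy6 -> i10 (ld) no-port MEM/MEM
  cy7 -> i11&i12 (st;sll) pair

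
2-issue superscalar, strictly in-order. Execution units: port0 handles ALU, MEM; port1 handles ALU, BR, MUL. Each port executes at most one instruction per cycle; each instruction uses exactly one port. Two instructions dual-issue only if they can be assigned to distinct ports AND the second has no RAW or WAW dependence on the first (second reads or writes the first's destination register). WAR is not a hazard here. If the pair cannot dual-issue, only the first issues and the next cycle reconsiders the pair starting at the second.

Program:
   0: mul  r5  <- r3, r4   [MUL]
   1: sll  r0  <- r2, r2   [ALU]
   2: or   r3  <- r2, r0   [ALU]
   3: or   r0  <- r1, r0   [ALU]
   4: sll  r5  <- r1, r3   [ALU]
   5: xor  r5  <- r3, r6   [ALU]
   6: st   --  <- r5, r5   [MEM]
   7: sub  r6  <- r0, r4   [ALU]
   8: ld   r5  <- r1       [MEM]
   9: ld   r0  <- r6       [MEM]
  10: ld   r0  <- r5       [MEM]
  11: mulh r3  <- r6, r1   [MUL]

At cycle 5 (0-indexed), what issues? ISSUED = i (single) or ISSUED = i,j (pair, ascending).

[0] i0,i1  mul sll  -- pair
[1] i2,i3  or or  -- pair
[2] i4  sll  -- WAW r5
[3] i5  xor  -- RAW r5
[4] i6,i7  st sub  -- pair
[5] i8  ld  -- no-port MEM/MEM
[6] i9  ld  -- no-port MEM/MEM
[7] i10,i11  ld mulh  -- pair

ISSUED = 8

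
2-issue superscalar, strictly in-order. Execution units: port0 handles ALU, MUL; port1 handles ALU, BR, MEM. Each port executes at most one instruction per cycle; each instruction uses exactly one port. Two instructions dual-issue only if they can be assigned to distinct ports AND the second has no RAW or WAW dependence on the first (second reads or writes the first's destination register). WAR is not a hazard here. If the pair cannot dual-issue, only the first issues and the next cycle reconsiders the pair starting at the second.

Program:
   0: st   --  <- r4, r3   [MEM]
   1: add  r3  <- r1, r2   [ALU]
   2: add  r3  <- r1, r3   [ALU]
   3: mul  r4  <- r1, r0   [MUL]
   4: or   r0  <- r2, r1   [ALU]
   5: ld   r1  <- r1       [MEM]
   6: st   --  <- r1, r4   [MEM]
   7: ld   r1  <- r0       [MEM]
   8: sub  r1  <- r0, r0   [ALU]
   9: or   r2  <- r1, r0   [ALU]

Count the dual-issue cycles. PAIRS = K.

  cy0 -> i0&i1 (st.MEM/add.ALU) pair
  cy1 -> i2&i3 (add.ALU/mul.MUL) pair
  cy2 -> i4&i5 (or.ALU/ld.MEM) pair
  cy3 -> i6 (st.MEM) no-port MEM/MEM
  cy4 -> i7 (ld.MEM) WAW r1
  cy5 -> i8 (sub.ALU) RAW r1
  cy6 -> i9 (or.ALU) tail

PAIRS = 3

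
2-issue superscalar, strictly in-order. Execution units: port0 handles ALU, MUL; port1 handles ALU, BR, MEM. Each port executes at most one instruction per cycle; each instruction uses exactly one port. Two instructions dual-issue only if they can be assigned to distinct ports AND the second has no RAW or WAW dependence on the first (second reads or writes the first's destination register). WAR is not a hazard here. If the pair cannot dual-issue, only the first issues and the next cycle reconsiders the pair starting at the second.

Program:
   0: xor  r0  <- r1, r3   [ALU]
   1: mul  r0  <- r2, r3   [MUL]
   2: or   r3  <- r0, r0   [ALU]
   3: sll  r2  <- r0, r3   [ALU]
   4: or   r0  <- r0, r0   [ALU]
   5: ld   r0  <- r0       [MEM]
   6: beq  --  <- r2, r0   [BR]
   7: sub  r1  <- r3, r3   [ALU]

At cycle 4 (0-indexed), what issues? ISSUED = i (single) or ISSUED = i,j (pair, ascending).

t=0 i0:xor ; WAW r0
t=1 i1:mul ; RAW r0
t=2 i2:or ; RAW r3
t=3 i3&i4:sll+or ; pair
t=4 i5:ld ; no-port MEM/BR
t=5 i6&i7:beq+sub ; pair

ISSUED = 5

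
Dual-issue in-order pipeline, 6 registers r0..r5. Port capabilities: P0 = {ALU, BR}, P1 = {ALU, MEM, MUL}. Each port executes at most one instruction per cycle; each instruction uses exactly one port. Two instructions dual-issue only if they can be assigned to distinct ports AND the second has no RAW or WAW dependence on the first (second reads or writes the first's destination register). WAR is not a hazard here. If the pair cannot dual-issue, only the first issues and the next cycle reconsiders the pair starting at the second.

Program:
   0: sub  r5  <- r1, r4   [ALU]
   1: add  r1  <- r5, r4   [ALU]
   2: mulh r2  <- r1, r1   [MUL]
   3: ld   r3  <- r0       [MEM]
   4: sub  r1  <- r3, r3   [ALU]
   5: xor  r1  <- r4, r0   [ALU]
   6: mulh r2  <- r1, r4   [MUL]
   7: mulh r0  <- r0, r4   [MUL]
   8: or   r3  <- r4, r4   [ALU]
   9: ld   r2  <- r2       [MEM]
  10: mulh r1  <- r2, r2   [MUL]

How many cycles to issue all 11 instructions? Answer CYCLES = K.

[0] i0  sub  -- RAW r5
[1] i1  add  -- RAW r1
[2] i2  mulh  -- no-port MUL/MEM
[3] i3  ld  -- RAW r3
[4] i4  sub  -- WAW r1
[5] i5  xor  -- RAW r1
[6] i6  mulh  -- no-port MUL/MUL
[7] i7&i8  mulh;or  -- dual
[8] i9  ld  -- no-port MEM/MUL
[9] i10  mulh  -- tail

CYCLES = 10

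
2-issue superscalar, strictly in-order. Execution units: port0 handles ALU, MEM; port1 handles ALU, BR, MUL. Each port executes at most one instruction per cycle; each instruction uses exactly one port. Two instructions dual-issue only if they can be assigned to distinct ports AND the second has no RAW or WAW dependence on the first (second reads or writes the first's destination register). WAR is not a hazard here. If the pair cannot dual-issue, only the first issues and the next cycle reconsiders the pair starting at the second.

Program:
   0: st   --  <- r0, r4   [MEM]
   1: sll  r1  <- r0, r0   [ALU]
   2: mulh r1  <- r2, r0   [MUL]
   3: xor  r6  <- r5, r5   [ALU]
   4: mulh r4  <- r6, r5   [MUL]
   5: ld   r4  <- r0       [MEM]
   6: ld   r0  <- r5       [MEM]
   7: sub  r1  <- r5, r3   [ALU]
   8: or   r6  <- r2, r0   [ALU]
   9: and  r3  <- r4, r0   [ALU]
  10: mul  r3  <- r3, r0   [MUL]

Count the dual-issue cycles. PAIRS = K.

c0: i0&i1 st.MEM;sll.ALU  dual
c1: i2&i3 mulh.MUL;xor.ALU  dual
c2: i4 mulh.MUL  WAW r4
c3: i5 ld.MEM  no-port MEM/MEM
c4: i6&i7 ld.MEM;sub.ALU  dual
c5: i8&i9 or.ALU;and.ALU  dual
c6: i10 mul.MUL  tail

PAIRS = 4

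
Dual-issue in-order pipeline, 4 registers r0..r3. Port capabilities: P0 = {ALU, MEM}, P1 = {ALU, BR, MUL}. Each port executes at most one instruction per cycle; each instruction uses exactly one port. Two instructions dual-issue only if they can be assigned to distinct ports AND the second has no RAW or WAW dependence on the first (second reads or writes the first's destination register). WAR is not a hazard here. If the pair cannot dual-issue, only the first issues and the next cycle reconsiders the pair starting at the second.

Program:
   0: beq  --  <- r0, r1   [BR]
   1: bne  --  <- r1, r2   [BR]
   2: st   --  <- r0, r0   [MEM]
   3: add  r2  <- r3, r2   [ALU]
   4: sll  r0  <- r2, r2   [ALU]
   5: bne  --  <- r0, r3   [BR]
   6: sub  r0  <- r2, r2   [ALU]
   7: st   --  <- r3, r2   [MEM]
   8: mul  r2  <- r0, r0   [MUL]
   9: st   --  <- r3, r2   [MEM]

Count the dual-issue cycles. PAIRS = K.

#0 head=0: beq i0 no-port BR/BR
#1 head=1: bne+st i1/i2 2-wide
#2 head=3: add i3 RAW r2
#3 head=4: sll i4 RAW r0
#4 head=5: bne+sub i5/i6 2-wide
#5 head=7: st+mul i7/i8 2-wide
#6 head=9: st i9 tail

PAIRS = 3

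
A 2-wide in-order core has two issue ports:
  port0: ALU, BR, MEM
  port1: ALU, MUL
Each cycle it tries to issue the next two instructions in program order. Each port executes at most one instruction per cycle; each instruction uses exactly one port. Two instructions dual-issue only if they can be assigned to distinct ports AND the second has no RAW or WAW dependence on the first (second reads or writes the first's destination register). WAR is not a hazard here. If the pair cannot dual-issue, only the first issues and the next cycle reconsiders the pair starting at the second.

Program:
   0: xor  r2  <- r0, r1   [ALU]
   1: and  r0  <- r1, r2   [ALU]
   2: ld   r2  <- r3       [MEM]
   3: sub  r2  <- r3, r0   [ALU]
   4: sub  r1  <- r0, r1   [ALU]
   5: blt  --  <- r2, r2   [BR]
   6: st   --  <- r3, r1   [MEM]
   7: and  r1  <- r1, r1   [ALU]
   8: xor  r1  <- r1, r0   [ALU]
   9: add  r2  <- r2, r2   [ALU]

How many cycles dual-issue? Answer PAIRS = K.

PAIRS = 4

#0 head=0: xor.ALU i0 RAW r2
#1 head=1: and.ALU/ld.MEM i1&i2 2-wide
#2 head=3: sub.ALU/sub.ALU i3&i4 2-wide
#3 head=5: blt.BR i5 no-port BR/MEM
#4 head=6: st.MEM/and.ALU i6&i7 2-wide
#5 head=8: xor.ALU/add.ALU i8&i9 2-wide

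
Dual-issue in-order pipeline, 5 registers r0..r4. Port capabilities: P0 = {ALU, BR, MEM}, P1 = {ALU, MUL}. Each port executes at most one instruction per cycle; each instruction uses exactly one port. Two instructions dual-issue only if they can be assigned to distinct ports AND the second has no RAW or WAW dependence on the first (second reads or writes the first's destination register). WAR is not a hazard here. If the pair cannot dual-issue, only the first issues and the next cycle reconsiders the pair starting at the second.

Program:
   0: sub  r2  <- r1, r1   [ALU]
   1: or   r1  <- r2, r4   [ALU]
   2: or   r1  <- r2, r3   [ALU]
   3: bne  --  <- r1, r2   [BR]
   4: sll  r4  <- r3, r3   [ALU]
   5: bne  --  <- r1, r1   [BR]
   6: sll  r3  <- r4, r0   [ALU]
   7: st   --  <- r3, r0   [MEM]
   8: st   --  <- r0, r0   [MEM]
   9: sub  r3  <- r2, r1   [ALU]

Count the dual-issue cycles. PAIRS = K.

PAIRS = 3

[0] i0  sub  -- RAW r2
[1] i1  or  -- WAW r1
[2] i2  or  -- RAW r1
[3] i3/i4  bne+sll  -- pair
[4] i5/i6  bne+sll  -- pair
[5] i7  st  -- no-port MEM/MEM
[6] i8/i9  st+sub  -- pair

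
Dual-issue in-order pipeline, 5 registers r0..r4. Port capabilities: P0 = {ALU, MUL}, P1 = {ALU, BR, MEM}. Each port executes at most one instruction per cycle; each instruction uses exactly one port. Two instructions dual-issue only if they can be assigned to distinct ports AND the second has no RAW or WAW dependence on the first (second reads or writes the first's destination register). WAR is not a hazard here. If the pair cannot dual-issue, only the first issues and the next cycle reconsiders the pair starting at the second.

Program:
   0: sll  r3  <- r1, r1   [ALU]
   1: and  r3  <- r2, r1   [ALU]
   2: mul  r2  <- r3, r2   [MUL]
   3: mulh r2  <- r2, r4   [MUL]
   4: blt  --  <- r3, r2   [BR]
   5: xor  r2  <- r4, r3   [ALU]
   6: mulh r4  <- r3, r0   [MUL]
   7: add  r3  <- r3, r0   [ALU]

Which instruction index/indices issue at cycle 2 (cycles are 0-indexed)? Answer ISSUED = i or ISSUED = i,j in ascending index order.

ISSUED = 2

c0: i0 sll  WAW r3
c1: i1 and  RAW r3
c2: i2 mul  no-port MUL/MUL
c3: i3 mulh  RAW r2
c4: i4/i5 blt;xor  dual
c5: i6/i7 mulh;add  dual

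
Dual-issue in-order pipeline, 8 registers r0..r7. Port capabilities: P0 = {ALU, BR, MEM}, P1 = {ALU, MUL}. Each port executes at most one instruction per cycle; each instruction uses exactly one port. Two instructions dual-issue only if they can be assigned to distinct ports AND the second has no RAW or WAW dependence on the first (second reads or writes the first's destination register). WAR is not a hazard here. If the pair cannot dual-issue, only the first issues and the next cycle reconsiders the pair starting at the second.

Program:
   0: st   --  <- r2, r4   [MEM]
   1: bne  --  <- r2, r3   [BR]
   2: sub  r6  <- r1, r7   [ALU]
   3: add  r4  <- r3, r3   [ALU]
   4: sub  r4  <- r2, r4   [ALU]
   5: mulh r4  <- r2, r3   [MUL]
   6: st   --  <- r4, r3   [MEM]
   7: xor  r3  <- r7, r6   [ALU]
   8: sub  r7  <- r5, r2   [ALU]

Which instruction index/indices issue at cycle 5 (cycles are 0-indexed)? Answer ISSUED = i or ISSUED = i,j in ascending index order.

#0 head=0: st.MEM i0 no-port MEM/BR
#1 head=1: bne.BR;sub.ALU i1&i2 2-wide
#2 head=3: add.ALU i3 RAW+WAW r4
#3 head=4: sub.ALU i4 WAW r4
#4 head=5: mulh.MUL i5 RAW r4
#5 head=6: st.MEM;xor.ALU i6&i7 2-wide
#6 head=8: sub.ALU i8 tail

ISSUED = 6,7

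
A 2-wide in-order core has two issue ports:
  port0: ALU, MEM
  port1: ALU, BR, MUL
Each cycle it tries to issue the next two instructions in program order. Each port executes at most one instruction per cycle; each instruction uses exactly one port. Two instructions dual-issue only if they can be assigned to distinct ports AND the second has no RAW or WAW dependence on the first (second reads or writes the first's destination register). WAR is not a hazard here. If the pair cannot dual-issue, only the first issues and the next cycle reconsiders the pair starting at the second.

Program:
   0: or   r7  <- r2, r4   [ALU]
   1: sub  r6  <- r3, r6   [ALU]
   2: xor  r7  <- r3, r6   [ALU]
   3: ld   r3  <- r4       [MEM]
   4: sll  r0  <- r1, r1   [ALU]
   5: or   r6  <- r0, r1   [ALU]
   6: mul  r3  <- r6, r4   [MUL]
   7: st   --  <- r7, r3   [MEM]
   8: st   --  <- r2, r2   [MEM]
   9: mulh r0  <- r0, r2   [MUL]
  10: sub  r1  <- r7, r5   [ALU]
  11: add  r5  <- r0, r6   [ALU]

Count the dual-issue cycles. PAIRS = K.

PAIRS = 4

0. or.ALU;sub.ALU @i0+i1  | 2-wide
1. xor.ALU;ld.MEM @i2+i3  | 2-wide
2. sll.ALU @i4  | RAW r0
3. or.ALU @i5  | RAW r6
4. mul.MUL @i6  | RAW r3
5. st.MEM @i7  | no-port MEM/MEM
6. st.MEM;mulh.MUL @i8+i9  | 2-wide
7. sub.ALU;add.ALU @i10+i11  | 2-wide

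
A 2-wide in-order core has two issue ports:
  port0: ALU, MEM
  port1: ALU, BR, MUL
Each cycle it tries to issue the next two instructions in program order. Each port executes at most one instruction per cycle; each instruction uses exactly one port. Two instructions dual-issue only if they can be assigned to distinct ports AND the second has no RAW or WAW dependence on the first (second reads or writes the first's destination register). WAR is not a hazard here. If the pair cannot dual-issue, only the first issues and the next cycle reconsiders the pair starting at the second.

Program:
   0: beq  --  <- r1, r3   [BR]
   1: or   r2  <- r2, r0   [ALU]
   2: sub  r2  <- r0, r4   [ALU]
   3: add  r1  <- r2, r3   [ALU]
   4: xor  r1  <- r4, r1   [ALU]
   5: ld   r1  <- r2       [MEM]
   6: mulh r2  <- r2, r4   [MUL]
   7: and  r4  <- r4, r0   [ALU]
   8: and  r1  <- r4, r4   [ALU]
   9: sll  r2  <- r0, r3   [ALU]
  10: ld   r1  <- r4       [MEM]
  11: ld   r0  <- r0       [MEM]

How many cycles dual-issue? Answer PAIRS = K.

0. beq+or @i0,i1  | 2-wide
1. sub @i2  | RAW r2
2. add @i3  | RAW+WAW r1
3. xor @i4  | WAW r1
4. ld+mulh @i5,i6  | 2-wide
5. and @i7  | RAW r4
6. and+sll @i8,i9  | 2-wide
7. ld @i10  | no-port MEM/MEM
8. ld @i11  | tail

PAIRS = 3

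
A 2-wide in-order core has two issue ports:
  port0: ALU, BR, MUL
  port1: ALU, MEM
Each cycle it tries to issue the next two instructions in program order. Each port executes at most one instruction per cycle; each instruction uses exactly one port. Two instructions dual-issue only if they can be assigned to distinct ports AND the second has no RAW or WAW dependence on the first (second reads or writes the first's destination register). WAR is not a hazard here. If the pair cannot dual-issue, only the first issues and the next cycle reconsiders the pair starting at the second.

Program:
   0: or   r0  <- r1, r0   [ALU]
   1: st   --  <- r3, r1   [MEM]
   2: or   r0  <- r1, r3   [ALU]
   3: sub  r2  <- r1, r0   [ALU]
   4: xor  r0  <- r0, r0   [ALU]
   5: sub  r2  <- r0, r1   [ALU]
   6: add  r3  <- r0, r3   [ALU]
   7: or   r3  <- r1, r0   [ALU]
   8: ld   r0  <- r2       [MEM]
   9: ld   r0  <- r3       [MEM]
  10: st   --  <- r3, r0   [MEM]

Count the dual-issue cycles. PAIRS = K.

PAIRS = 4

[0] i0,i1  or/st  -- dual
[1] i2  or  -- RAW r0
[2] i3,i4  sub/xor  -- dual
[3] i5,i6  sub/add  -- dual
[4] i7,i8  or/ld  -- dual
[5] i9  ld  -- no-port MEM/MEM
[6] i10  st  -- tail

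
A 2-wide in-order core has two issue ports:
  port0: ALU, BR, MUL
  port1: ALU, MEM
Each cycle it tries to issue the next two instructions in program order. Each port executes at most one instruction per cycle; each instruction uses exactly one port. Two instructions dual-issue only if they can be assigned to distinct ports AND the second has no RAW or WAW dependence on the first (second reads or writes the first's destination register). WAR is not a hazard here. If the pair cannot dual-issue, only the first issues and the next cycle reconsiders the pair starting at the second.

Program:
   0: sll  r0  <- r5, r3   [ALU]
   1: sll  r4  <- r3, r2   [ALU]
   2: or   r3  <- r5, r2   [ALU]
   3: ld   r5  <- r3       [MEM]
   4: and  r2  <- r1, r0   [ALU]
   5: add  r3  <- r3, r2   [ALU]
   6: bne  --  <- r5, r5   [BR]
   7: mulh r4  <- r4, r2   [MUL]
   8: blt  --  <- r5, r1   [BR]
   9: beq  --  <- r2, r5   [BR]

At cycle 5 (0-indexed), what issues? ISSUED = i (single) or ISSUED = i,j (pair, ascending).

ISSUED = 8

0. sll.ALU;sll.ALU @i0/i1  | 2-wide
1. or.ALU @i2  | RAW r3
2. ld.MEM;and.ALU @i3/i4  | 2-wide
3. add.ALU;bne.BR @i5/i6  | 2-wide
4. mulh.MUL @i7  | no-port MUL/BR
5. blt.BR @i8  | no-port BR/BR
6. beq.BR @i9  | tail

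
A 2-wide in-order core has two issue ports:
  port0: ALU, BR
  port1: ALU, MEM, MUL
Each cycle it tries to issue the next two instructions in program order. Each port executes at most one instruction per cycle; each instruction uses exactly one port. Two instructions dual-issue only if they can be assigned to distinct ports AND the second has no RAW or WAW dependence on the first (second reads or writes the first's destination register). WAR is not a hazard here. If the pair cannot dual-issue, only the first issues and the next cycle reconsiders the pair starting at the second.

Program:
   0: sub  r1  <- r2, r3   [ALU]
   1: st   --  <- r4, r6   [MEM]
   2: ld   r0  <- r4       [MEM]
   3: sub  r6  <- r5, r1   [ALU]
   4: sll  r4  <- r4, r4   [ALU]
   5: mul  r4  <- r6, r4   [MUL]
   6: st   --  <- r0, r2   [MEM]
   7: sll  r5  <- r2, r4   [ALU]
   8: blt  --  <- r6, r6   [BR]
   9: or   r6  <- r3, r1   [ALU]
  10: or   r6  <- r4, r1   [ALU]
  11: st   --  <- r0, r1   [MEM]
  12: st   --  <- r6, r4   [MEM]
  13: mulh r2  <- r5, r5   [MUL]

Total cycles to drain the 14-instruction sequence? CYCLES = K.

[0] i0/i1  sub.ALU;st.MEM  -- 2-wide
[1] i2/i3  ld.MEM;sub.ALU  -- 2-wide
[2] i4  sll.ALU  -- RAW+WAW r4
[3] i5  mul.MUL  -- no-port MUL/MEM
[4] i6/i7  st.MEM;sll.ALU  -- 2-wide
[5] i8/i9  blt.BR;or.ALU  -- 2-wide
[6] i10/i11  or.ALU;st.MEM  -- 2-wide
[7] i12  st.MEM  -- no-port MEM/MUL
[8] i13  mulh.MUL  -- tail

CYCLES = 9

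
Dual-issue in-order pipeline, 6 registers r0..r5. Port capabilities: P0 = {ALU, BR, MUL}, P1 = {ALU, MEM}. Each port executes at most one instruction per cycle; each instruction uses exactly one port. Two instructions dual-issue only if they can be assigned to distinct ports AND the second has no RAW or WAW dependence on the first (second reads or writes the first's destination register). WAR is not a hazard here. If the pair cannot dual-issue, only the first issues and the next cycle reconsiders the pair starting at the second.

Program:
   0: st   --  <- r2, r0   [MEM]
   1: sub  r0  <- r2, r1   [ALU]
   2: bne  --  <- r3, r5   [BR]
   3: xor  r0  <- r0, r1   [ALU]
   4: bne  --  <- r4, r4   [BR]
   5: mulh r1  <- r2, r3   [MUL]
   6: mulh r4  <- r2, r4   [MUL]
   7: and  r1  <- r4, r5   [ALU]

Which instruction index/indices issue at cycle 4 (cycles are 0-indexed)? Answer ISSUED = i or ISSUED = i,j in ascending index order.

ISSUED = 6

0. st.MEM;sub.ALU @i0/i1  | pair
1. bne.BR;xor.ALU @i2/i3  | pair
2. bne.BR @i4  | no-port BR/MUL
3. mulh.MUL @i5  | no-port MUL/MUL
4. mulh.MUL @i6  | RAW r4
5. and.ALU @i7  | tail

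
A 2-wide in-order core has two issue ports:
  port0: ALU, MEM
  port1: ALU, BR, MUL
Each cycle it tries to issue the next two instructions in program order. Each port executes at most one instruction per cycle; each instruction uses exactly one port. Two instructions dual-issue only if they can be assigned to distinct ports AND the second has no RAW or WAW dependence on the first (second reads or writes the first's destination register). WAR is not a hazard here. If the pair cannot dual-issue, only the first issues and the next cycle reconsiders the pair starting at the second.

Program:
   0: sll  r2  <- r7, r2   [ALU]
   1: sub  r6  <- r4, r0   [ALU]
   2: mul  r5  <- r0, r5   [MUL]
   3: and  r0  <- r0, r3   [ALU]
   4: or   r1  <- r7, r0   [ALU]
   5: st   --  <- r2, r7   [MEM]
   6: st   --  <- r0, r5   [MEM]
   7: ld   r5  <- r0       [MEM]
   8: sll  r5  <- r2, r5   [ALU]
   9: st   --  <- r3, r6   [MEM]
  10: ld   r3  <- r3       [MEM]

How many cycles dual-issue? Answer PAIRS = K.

PAIRS = 4

#0 head=0: sll.ALU/sub.ALU i0+i1 dual
#1 head=2: mul.MUL/and.ALU i2+i3 dual
#2 head=4: or.ALU/st.MEM i4+i5 dual
#3 head=6: st.MEM i6 no-port MEM/MEM
#4 head=7: ld.MEM i7 RAW+WAW r5
#5 head=8: sll.ALU/st.MEM i8+i9 dual
#6 head=10: ld.MEM i10 tail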